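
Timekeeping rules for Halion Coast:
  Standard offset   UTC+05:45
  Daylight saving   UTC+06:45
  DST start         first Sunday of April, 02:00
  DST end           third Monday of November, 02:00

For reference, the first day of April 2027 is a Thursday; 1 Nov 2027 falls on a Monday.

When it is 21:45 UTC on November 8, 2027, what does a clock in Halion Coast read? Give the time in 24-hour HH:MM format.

04:30

1 April 2027 is a Thursday, so the first Sunday is April 4.
1 November 2027 is a Monday, so the first Monday is November 1 and the third is November 15.
At the standard offset (UTC+05:45), 21:45 UTC + 5h45m = 03:30 Halion Coast standard time (rolling into the next day, 9 November 2027).
The standard-time date in Halion Coast, November 9, 2027, falls between 4 April and 15 November, so daylight saving is in effect and Halion Coast is at UTC+06:45.
21:45 UTC + 6h45m = 04:30 local (rolling into the next day, 9 November 2027).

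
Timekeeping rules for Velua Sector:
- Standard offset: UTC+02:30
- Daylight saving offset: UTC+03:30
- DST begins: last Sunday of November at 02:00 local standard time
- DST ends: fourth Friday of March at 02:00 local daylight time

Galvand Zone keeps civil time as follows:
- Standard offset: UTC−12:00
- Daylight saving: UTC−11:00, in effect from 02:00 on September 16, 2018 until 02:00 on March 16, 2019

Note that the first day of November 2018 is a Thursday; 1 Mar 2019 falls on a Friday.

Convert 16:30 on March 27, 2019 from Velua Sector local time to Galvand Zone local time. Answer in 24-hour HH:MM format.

1 November 2018 is a Thursday, so Sundays fall on 4, 11, 18, 25; the last is November 25.
1 March 2019 is a Friday, so the first Friday is March 1 and the fourth is March 22.
Daylight saving runs 25 November 2018 – 22 March 2019; March 27, 2019 is outside that window, so Velua Sector is on standard time at UTC+02:30.
16:30 Velua Sector − 2h30m = 14:00 UTC.
At the standard offset (UTC−12:00), 14:00 UTC − 12h = 02:00 Galvand Zone standard time.
The standard-time date in Galvand Zone, March 27, 2019, does not fall between 16 September 2018 and 16 March 2019, so daylight saving is not in effect and Galvand Zone is at UTC−12:00.
14:00 UTC − 12h = 02:00 Galvand Zone.

02:00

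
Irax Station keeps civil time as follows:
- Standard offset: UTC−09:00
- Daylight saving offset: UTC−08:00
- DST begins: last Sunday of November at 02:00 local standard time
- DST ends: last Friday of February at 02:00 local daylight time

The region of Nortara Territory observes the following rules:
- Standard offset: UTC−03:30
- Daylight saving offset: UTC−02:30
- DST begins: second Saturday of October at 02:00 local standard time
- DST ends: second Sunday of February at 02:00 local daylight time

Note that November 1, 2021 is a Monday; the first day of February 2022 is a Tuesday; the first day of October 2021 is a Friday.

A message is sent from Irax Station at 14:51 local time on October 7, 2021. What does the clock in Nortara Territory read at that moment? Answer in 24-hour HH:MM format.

1 November 2021 is a Monday, so Sundays fall on 7, 14, 21, 28; the last is November 28.
1 February 2022 is a Tuesday, so Fridays fall on 4, 11, 18, 25; the last is February 25.
October 7, 2021 is outside the daylight-saving period (28 November 2021 – 25 February 2022), so Irax Station is on standard time, UTC−09:00.
14:51 Irax Station + 9h = 23:51 UTC.
1 October 2021 is a Friday, so the first Saturday is October 2 and the second is October 9.
1 February 2022 is a Tuesday, so the first Sunday is February 6 and the second is February 13.
At the standard offset (UTC−03:30), 23:51 UTC − 3h30m = 20:21 Nortara Territory standard time.
The standard-time date in Nortara Territory, October 7, 2021, is outside the daylight-saving period (9 October 2021 – 13 February 2022), so Nortara Territory is on standard time, UTC−03:30.
23:51 UTC − 3h30m = 20:21 Nortara Territory.

20:21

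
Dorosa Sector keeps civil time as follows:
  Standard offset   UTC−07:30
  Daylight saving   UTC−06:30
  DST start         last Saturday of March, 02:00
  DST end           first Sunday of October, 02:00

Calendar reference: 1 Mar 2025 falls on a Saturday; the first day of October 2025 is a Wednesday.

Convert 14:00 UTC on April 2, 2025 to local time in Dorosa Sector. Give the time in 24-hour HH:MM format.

1 March 2025 is a Saturday, so Saturdays fall on 1, 8, 15, 22, 29; the last is March 29.
1 October 2025 is a Wednesday, so the first Sunday is October 5.
At the standard offset (UTC−07:30), 14:00 UTC − 7h30m = 06:30 Dorosa Sector standard time.
The standard-time date in Dorosa Sector, April 2, 2025, falls between 29 March and 5 October, so daylight saving is in effect and Dorosa Sector is at UTC−06:30.
14:00 UTC − 6h30m = 07:30 local.

07:30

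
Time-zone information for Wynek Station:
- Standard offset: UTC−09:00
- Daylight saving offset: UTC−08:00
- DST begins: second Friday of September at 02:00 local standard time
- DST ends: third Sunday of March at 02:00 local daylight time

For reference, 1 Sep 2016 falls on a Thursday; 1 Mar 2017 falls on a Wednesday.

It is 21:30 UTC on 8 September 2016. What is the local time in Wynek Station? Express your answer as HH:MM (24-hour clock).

12:30

1 September 2016 is a Thursday, so the first Friday is September 2 and the second is September 9.
1 March 2017 is a Wednesday, so the first Sunday is March 5 and the third is March 19.
At the standard offset (UTC−09:00), 21:30 UTC − 9h = 12:30 Wynek Station standard time.
Daylight saving runs 9 September 2016 – 19 March 2017; the standard-time date in Wynek Station, 8 September 2016, is outside that window, so Wynek Station is on standard time at UTC−09:00.
21:30 UTC − 9h = 12:30 local.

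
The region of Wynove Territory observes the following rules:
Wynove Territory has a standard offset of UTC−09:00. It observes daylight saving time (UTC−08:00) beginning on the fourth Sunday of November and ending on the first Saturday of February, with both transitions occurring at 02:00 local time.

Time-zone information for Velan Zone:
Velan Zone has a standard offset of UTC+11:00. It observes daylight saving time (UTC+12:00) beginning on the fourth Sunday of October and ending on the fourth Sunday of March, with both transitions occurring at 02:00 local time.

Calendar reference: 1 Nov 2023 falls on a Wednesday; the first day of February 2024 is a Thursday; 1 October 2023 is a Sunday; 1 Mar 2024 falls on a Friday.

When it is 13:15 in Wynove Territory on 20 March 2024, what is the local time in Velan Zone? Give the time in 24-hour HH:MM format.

10:15

1 November 2023 is a Wednesday, so the first Sunday is November 5 and the fourth is November 26.
1 February 2024 is a Thursday, so the first Saturday is February 3.
20 March 2024 is outside the daylight-saving period (26 November 2023 – 3 February 2024), so Wynove Territory is on standard time, UTC−09:00.
13:15 Wynove Territory + 9h = 22:15 UTC.
1 October 2023 is a Sunday, so the first Sunday is October 1 and the fourth is October 22.
1 March 2024 is a Friday, so the first Sunday is March 3 and the fourth is March 24.
At the standard offset (UTC+11:00), 22:15 UTC + 11h = 09:15 Velan Zone standard time (rolling into the next day, 21 March 2024).
The standard-time date in Velan Zone, 21 March 2024, lies within the daylight-saving period (22 October 2023 – 24 March 2024), so Velan Zone is on daylight time, UTC+12:00.
22:15 UTC + 12h = 10:15 Velan Zone (rolling into the next day, 21 March 2024).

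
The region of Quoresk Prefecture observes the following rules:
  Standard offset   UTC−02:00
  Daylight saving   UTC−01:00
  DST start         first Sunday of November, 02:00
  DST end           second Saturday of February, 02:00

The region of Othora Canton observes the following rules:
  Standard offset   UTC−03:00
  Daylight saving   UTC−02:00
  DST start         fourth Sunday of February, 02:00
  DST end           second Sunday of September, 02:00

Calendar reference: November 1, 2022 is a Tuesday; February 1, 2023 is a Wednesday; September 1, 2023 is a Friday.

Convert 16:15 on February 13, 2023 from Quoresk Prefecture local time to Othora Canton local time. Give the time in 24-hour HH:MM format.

15:15

1 November 2022 is a Tuesday, so the first Sunday is November 6.
1 February 2023 is a Wednesday, so the first Saturday is February 4 and the second is February 11.
February 13, 2023 is outside the daylight-saving period (6 November 2022 – 11 February 2023), so Quoresk Prefecture is on standard time, UTC−02:00.
16:15 Quoresk Prefecture + 2h = 18:15 UTC.
1 February 2023 is a Wednesday, so the first Sunday is February 5 and the fourth is February 26.
1 September 2023 is a Friday, so the first Sunday is September 3 and the second is September 10.
At the standard offset (UTC−03:00), 18:15 UTC − 3h = 15:15 Othora Canton standard time.
The standard-time date in Othora Canton, February 13, 2023, does not fall between 26 February and 10 September, so daylight saving is not in effect and Othora Canton is at UTC−03:00.
18:15 UTC − 3h = 15:15 Othora Canton.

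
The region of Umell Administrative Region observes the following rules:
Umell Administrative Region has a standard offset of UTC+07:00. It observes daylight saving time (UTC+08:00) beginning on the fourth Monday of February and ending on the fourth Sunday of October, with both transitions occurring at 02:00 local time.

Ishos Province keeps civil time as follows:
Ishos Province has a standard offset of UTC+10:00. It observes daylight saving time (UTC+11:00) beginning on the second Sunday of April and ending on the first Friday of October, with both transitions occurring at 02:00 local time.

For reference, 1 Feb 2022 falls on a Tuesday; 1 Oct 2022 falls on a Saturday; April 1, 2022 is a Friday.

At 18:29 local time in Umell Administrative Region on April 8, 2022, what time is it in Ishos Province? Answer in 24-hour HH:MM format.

1 February 2022 is a Tuesday, so the first Monday is February 7 and the fourth is February 28.
1 October 2022 is a Saturday, so the first Sunday is October 2 and the fourth is October 23.
Daylight saving runs 28 February – 23 October; April 8, 2022 is inside that window, so Umell Administrative Region is at UTC+08:00.
18:29 Umell Administrative Region − 8h = 10:29 UTC.
1 April 2022 is a Friday, so the first Sunday is April 3 and the second is April 10.
1 October 2022 is a Saturday, so the first Friday is October 7.
At the standard offset (UTC+10:00), 10:29 UTC + 10h = 20:29 Ishos Province standard time.
Daylight saving runs 10 April – 7 October; the standard-time date in Ishos Province, April 8, 2022, is outside that window, so Ishos Province is on standard time at UTC+10:00.
10:29 UTC + 10h = 20:29 Ishos Province.

20:29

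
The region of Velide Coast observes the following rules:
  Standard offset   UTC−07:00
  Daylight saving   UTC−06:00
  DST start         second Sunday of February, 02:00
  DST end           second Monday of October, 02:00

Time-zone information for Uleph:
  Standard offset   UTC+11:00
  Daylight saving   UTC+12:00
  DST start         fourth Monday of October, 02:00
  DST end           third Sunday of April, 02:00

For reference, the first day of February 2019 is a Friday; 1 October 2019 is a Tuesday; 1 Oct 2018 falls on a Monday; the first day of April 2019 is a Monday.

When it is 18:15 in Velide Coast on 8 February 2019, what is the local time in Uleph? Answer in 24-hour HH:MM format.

1 February 2019 is a Friday, so the first Sunday is February 3 and the second is February 10.
1 October 2019 is a Tuesday, so the first Monday is October 7 and the second is October 14.
8 February 2019 does not fall between 10 February and 14 October, so daylight saving is not in effect and Velide Coast is at UTC−07:00.
18:15 Velide Coast + 7h = 01:15 UTC (rolling into the next day, 9 February 2019).
1 October 2018 is a Monday, so the first Monday is October 1 and the fourth is October 22.
1 April 2019 is a Monday, so the first Sunday is April 7 and the third is April 21.
At the standard offset (UTC+11:00), 01:15 UTC + 11h = 12:15 Uleph standard time.
The standard-time date in Uleph, 9 February 2019, falls between 22 October 2018 and 21 April 2019, so daylight saving is in effect and Uleph is at UTC+12:00.
01:15 UTC + 12h = 13:15 Uleph.

13:15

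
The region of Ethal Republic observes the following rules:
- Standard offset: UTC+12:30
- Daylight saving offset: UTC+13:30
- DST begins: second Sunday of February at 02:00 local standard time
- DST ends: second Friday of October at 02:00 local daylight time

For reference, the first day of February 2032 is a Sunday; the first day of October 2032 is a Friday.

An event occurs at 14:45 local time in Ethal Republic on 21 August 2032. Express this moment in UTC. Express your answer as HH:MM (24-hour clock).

1 February 2032 is a Sunday, so the first Sunday is February 1 and the second is February 8.
1 October 2032 is a Friday, so the first Friday is October 1 and the second is October 8.
Daylight saving runs 8 February – 8 October; 21 August 2032 is inside that window, so Ethal Republic is at UTC+13:30.
14:45 local − 13h30m = 01:15 UTC.

01:15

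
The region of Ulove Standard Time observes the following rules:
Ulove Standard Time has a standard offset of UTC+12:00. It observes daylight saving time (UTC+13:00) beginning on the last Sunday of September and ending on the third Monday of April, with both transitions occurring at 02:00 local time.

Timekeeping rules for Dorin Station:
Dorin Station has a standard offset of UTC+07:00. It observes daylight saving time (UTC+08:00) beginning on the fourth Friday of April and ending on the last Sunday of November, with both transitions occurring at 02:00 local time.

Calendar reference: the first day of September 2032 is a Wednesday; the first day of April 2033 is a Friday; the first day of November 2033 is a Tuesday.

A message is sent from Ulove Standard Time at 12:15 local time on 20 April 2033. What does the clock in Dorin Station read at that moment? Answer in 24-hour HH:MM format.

07:15

1 September 2032 is a Wednesday, so Sundays fall on 5, 12, 19, 26; the last is September 26.
1 April 2033 is a Friday, so the first Monday is April 4 and the third is April 18.
Daylight saving runs 26 September 2032 – 18 April 2033; 20 April 2033 is outside that window, so Ulove Standard Time is on standard time at UTC+12:00.
12:15 Ulove Standard Time − 12h = 00:15 UTC.
1 April 2033 is a Friday, so the first Friday is April 1 and the fourth is April 22.
1 November 2033 is a Tuesday, so Sundays fall on 6, 13, 20, 27; the last is November 27.
At the standard offset (UTC+07:00), 00:15 UTC + 7h = 07:15 Dorin Station standard time.
The standard-time date in Dorin Station, 20 April 2033, does not fall between 22 April and 27 November, so daylight saving is not in effect and Dorin Station is at UTC+07:00.
00:15 UTC + 7h = 07:15 Dorin Station.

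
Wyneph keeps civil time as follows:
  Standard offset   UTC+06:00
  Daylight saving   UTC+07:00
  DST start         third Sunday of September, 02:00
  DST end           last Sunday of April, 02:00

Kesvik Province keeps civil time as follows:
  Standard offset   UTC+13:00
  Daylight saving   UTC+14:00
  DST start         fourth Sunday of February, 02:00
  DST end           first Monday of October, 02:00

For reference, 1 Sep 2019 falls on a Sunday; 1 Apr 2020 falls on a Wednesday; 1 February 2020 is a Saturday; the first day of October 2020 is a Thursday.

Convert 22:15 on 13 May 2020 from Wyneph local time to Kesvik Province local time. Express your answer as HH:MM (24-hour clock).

1 September 2019 is a Sunday, so the first Sunday is September 1 and the third is September 15.
1 April 2020 is a Wednesday, so Sundays fall on 5, 12, 19, 26; the last is April 26.
Daylight saving runs 15 September 2019 – 26 April 2020; 13 May 2020 is outside that window, so Wyneph is on standard time at UTC+06:00.
22:15 Wyneph − 6h = 16:15 UTC.
1 February 2020 is a Saturday, so the first Sunday is February 2 and the fourth is February 23.
1 October 2020 is a Thursday, so the first Monday is October 5.
At the standard offset (UTC+13:00), 16:15 UTC + 13h = 05:15 Kesvik Province standard time (rolling into the next day, 14 May 2020).
Daylight saving runs 23 February – 5 October; the standard-time date in Kesvik Province, 14 May 2020, is inside that window, so Kesvik Province is at UTC+14:00.
16:15 UTC + 14h = 06:15 Kesvik Province (rolling into the next day, 14 May 2020).

06:15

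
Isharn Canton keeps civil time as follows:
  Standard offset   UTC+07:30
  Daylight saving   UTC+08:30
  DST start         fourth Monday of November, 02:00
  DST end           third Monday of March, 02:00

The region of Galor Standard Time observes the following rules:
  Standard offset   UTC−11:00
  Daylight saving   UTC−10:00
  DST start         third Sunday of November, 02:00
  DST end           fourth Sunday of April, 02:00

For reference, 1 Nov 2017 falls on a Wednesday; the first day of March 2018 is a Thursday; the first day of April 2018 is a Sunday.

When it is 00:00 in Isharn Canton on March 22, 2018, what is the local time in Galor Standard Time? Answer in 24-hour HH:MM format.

06:30

1 November 2017 is a Wednesday, so the first Monday is November 6 and the fourth is November 27.
1 March 2018 is a Thursday, so the first Monday is March 5 and the third is March 19.
March 22, 2018 is outside the daylight-saving period (27 November 2017 – 19 March 2018), so Isharn Canton is on standard time, UTC+07:30.
00:00 Isharn Canton − 7h30m = 16:30 UTC (rolling into the previous day, 21 March 2018).
1 November 2017 is a Wednesday, so the first Sunday is November 5 and the third is November 19.
1 April 2018 is a Sunday, so the first Sunday is April 1 and the fourth is April 22.
At the standard offset (UTC−11:00), 16:30 UTC − 11h = 05:30 Galor Standard Time standard time.
Daylight saving runs 19 November 2017 – 22 April 2018; the standard-time date in Galor Standard Time, March 21, 2018, is inside that window, so Galor Standard Time is at UTC−10:00.
16:30 UTC − 10h = 06:30 Galor Standard Time.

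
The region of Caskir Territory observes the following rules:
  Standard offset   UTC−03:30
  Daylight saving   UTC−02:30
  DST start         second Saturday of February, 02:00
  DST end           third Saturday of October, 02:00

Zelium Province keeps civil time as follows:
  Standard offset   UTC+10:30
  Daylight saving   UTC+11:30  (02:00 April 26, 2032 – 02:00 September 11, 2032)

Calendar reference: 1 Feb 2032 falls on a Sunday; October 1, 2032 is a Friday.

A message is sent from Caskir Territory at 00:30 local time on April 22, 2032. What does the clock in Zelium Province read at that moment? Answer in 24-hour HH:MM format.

1 February 2032 is a Sunday, so the first Saturday is February 7 and the second is February 14.
1 October 2032 is a Friday, so the first Saturday is October 2 and the third is October 16.
Daylight saving runs 14 February – 16 October; April 22, 2032 is inside that window, so Caskir Territory is at UTC−02:30.
00:30 Caskir Territory + 2h30m = 03:00 UTC.
At the standard offset (UTC+10:30), 03:00 UTC + 10h30m = 13:30 Zelium Province standard time.
The standard-time date in Zelium Province, April 22, 2032, does not fall between 26 April and 11 September, so daylight saving is not in effect and Zelium Province is at UTC+10:30.
03:00 UTC + 10h30m = 13:30 Zelium Province.

13:30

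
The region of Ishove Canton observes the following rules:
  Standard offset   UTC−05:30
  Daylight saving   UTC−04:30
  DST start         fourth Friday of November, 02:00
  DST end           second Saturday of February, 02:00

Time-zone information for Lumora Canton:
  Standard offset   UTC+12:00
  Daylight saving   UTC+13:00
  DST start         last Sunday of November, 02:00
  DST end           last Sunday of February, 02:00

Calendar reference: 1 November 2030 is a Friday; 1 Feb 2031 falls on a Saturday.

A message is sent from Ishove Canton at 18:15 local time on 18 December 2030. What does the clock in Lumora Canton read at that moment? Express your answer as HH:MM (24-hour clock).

11:45

1 November 2030 is a Friday, so the first Friday is November 1 and the fourth is November 22.
1 February 2031 is a Saturday, so the first Saturday is February 1 and the second is February 8.
18 December 2030 falls between 22 November 2030 and 8 February 2031, so daylight saving is in effect and Ishove Canton is at UTC−04:30.
18:15 Ishove Canton + 4h30m = 22:45 UTC.
1 November 2030 is a Friday, so Sundays fall on 3, 10, 17, 24; the last is November 24.
1 February 2031 is a Saturday, so Sundays fall on 2, 9, 16, 23; the last is February 23.
At the standard offset (UTC+12:00), 22:45 UTC + 12h = 10:45 Lumora Canton standard time (rolling into the next day, 19 December 2030).
Daylight saving runs 24 November 2030 – 23 February 2031; the standard-time date in Lumora Canton, 19 December 2030, is inside that window, so Lumora Canton is at UTC+13:00.
22:45 UTC + 13h = 11:45 Lumora Canton (rolling into the next day, 19 December 2030).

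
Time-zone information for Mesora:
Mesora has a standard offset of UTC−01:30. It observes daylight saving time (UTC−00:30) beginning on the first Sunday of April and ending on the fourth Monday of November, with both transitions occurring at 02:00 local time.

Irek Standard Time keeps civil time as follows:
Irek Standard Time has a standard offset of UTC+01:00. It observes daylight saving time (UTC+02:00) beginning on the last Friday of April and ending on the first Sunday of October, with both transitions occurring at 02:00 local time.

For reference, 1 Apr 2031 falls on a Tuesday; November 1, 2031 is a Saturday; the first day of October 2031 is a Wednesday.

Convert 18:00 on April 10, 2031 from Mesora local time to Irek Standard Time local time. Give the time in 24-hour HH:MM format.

1 April 2031 is a Tuesday, so the first Sunday is April 6.
1 November 2031 is a Saturday, so the first Monday is November 3 and the fourth is November 24.
April 10, 2031 falls between 6 April and 24 November, so daylight saving is in effect and Mesora is at UTC−00:30.
18:00 Mesora + 0h30m = 18:30 UTC.
1 April 2031 is a Tuesday, so Fridays fall on 4, 11, 18, 25; the last is April 25.
1 October 2031 is a Wednesday, so the first Sunday is October 5.
At the standard offset (UTC+01:00), 18:30 UTC + 1h = 19:30 Irek Standard Time standard time.
The standard-time date in Irek Standard Time, April 10, 2031, is outside the daylight-saving period (25 April – 5 October), so Irek Standard Time is on standard time, UTC+01:00.
18:30 UTC + 1h = 19:30 Irek Standard Time.

19:30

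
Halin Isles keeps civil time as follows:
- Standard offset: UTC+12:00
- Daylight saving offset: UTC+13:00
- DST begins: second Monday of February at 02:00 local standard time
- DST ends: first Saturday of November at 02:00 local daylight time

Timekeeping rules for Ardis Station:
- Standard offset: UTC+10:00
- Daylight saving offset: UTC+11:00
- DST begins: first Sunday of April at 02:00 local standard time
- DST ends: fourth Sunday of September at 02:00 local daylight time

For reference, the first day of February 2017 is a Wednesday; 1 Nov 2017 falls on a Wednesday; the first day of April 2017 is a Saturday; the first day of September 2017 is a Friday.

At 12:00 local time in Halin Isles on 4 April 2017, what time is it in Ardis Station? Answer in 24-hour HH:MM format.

10:00

1 February 2017 is a Wednesday, so the first Monday is February 6 and the second is February 13.
1 November 2017 is a Wednesday, so the first Saturday is November 4.
4 April 2017 lies within the daylight-saving period (13 February – 4 November), so Halin Isles is on daylight time, UTC+13:00.
12:00 Halin Isles − 13h = 23:00 UTC (rolling into the previous day, 3 April 2017).
1 April 2017 is a Saturday, so the first Sunday is April 2.
1 September 2017 is a Friday, so the first Sunday is September 3 and the fourth is September 24.
At the standard offset (UTC+10:00), 23:00 UTC + 10h = 09:00 Ardis Station standard time (rolling into the next day, 4 April 2017).
Daylight saving runs 2 April – 24 September; the standard-time date in Ardis Station, 4 April 2017, is inside that window, so Ardis Station is at UTC+11:00.
23:00 UTC + 11h = 10:00 Ardis Station (rolling into the next day, 4 April 2017).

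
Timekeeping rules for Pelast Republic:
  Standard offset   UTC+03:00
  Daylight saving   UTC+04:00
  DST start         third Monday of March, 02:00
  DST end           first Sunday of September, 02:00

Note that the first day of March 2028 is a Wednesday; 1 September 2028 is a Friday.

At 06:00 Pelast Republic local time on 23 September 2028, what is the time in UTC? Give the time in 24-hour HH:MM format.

03:00

1 March 2028 is a Wednesday, so the first Monday is March 6 and the third is March 20.
1 September 2028 is a Friday, so the first Sunday is September 3.
Daylight saving runs 20 March – 3 September; 23 September 2028 is outside that window, so Pelast Republic is on standard time at UTC+03:00.
06:00 local − 3h = 03:00 UTC.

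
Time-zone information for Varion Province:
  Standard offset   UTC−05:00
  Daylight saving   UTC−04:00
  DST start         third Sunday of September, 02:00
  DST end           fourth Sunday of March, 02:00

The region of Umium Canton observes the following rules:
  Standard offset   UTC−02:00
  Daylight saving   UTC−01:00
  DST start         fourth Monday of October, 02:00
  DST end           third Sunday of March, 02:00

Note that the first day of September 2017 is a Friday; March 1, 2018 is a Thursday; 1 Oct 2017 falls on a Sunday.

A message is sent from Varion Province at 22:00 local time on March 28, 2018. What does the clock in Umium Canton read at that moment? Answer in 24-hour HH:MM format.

1 September 2017 is a Friday, so the first Sunday is September 3 and the third is September 17.
1 March 2018 is a Thursday, so the first Sunday is March 4 and the fourth is March 25.
March 28, 2018 is outside the daylight-saving period (17 September 2017 – 25 March 2018), so Varion Province is on standard time, UTC−05:00.
22:00 Varion Province + 5h = 03:00 UTC (rolling into the next day, 29 March 2018).
1 October 2017 is a Sunday, so the first Monday is October 2 and the fourth is October 23.
1 March 2018 is a Thursday, so the first Sunday is March 4 and the third is March 18.
At the standard offset (UTC−02:00), 03:00 UTC − 2h = 01:00 Umium Canton standard time.
The standard-time date in Umium Canton, March 29, 2018, does not fall between 23 October 2017 and 18 March 2018, so daylight saving is not in effect and Umium Canton is at UTC−02:00.
03:00 UTC − 2h = 01:00 Umium Canton.

01:00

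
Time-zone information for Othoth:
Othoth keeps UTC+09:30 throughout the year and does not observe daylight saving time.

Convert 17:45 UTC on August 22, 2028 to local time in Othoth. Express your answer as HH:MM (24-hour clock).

03:15

Othoth has no daylight saving, so its offset is UTC+09:30 year-round.
17:45 UTC + 9h30m = 03:15 local (rolling into the next day, 23 August 2028).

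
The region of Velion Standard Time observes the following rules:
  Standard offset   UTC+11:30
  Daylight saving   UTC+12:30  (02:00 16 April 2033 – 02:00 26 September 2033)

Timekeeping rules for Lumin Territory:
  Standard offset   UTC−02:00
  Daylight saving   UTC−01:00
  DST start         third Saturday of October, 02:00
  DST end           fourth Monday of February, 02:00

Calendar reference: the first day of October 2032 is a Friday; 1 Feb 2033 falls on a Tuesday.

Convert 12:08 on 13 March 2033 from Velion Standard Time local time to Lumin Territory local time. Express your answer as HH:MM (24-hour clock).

Daylight saving runs 16 April – 26 September; 13 March 2033 is outside that window, so Velion Standard Time is on standard time at UTC+11:30.
12:08 Velion Standard Time − 11h30m = 00:38 UTC.
1 October 2032 is a Friday, so the first Saturday is October 2 and the third is October 16.
1 February 2033 is a Tuesday, so the first Monday is February 7 and the fourth is February 28.
At the standard offset (UTC−02:00), 00:38 UTC − 2h = 22:38 Lumin Territory standard time (rolling into the previous day, 12 March 2033).
The standard-time date in Lumin Territory, 12 March 2033, is outside the daylight-saving period (16 October 2032 – 28 February 2033), so Lumin Territory is on standard time, UTC−02:00.
00:38 UTC − 2h = 22:38 Lumin Territory (rolling into the previous day, 12 March 2033).

22:38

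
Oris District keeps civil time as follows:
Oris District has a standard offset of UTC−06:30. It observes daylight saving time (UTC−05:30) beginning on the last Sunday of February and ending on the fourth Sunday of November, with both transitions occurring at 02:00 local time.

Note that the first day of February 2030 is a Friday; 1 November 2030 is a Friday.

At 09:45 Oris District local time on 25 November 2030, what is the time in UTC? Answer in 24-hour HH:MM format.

1 February 2030 is a Friday, so Sundays fall on 3, 10, 17, 24; the last is February 24.
1 November 2030 is a Friday, so the first Sunday is November 3 and the fourth is November 24.
Daylight saving runs 24 February – 24 November; 25 November 2030 is outside that window, so Oris District is on standard time at UTC−06:30.
09:45 local + 6h30m = 16:15 UTC.

16:15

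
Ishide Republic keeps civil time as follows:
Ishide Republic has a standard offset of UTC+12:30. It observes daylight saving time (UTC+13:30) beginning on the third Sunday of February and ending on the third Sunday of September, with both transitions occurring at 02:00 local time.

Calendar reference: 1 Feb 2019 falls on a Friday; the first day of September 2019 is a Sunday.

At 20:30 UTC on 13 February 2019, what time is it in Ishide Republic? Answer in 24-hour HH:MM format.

1 February 2019 is a Friday, so the first Sunday is February 3 and the third is February 17.
1 September 2019 is a Sunday, so the first Sunday is September 1 and the third is September 15.
At the standard offset (UTC+12:30), 20:30 UTC + 12h30m = 09:00 Ishide Republic standard time (rolling into the next day, 14 February 2019).
The standard-time date in Ishide Republic, 14 February 2019, is outside the daylight-saving period (17 February – 15 September), so Ishide Republic is on standard time, UTC+12:30.
20:30 UTC + 12h30m = 09:00 local (rolling into the next day, 14 February 2019).

09:00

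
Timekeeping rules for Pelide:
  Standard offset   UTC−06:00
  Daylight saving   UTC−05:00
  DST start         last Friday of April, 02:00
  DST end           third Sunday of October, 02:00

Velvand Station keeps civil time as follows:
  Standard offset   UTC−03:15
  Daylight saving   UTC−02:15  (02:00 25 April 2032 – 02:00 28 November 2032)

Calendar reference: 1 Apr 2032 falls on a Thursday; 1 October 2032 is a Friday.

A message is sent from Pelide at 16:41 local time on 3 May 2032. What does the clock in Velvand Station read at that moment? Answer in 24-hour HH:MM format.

19:26

1 April 2032 is a Thursday, so Fridays fall on 2, 9, 16, 23, 30; the last is April 30.
1 October 2032 is a Friday, so the first Sunday is October 3 and the third is October 17.
3 May 2032 falls between 30 April and 17 October, so daylight saving is in effect and Pelide is at UTC−05:00.
16:41 Pelide + 5h = 21:41 UTC.
At the standard offset (UTC−03:15), 21:41 UTC − 3h15m = 18:26 Velvand Station standard time.
Daylight saving runs 25 April – 28 November; the standard-time date in Velvand Station, 3 May 2032, is inside that window, so Velvand Station is at UTC−02:15.
21:41 UTC − 2h15m = 19:26 Velvand Station.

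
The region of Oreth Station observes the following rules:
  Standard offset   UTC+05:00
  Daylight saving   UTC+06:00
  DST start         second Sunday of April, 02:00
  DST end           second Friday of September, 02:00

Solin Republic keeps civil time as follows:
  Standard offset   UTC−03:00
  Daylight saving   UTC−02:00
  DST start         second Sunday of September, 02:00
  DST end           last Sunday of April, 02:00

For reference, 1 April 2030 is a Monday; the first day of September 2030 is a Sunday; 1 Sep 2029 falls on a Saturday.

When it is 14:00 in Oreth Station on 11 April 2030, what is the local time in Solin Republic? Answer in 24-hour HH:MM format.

1 April 2030 is a Monday, so the first Sunday is April 7 and the second is April 14.
1 September 2030 is a Sunday, so the first Friday is September 6 and the second is September 13.
11 April 2030 does not fall between 14 April and 13 September, so daylight saving is not in effect and Oreth Station is at UTC+05:00.
14:00 Oreth Station − 5h = 09:00 UTC.
1 September 2029 is a Saturday, so the first Sunday is September 2 and the second is September 9.
1 April 2030 is a Monday, so Sundays fall on 7, 14, 21, 28; the last is April 28.
At the standard offset (UTC−03:00), 09:00 UTC − 3h = 06:00 Solin Republic standard time.
The standard-time date in Solin Republic, 11 April 2030, falls between 9 September 2029 and 28 April 2030, so daylight saving is in effect and Solin Republic is at UTC−02:00.
09:00 UTC − 2h = 07:00 Solin Republic.

07:00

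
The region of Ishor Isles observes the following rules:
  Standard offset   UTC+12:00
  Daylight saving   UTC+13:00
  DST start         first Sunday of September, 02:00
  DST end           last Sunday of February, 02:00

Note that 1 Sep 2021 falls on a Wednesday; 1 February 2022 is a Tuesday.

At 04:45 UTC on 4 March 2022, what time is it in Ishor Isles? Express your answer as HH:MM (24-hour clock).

1 September 2021 is a Wednesday, so the first Sunday is September 5.
1 February 2022 is a Tuesday, so Sundays fall on 6, 13, 20, 27; the last is February 27.
At the standard offset (UTC+12:00), 04:45 UTC + 12h = 16:45 Ishor Isles standard time.
The standard-time date in Ishor Isles, 4 March 2022, does not fall between 5 September 2021 and 27 February 2022, so daylight saving is not in effect and Ishor Isles is at UTC+12:00.
04:45 UTC + 12h = 16:45 local.

16:45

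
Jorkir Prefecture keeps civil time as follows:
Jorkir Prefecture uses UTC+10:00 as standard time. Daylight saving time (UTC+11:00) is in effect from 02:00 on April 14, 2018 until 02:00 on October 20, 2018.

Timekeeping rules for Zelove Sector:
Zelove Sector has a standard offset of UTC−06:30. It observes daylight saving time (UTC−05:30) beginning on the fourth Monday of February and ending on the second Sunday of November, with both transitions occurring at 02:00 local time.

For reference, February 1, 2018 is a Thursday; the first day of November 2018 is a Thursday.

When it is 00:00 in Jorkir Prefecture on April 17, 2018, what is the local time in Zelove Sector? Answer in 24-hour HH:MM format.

April 17, 2018 lies within the daylight-saving period (14 April – 20 October), so Jorkir Prefecture is on daylight time, UTC+11:00.
00:00 Jorkir Prefecture − 11h = 13:00 UTC (rolling into the previous day, 16 April 2018).
1 February 2018 is a Thursday, so the first Monday is February 5 and the fourth is February 26.
1 November 2018 is a Thursday, so the first Sunday is November 4 and the second is November 11.
At the standard offset (UTC−06:30), 13:00 UTC − 6h30m = 06:30 Zelove Sector standard time.
The standard-time date in Zelove Sector, April 16, 2018, falls between 26 February and 11 November, so daylight saving is in effect and Zelove Sector is at UTC−05:30.
13:00 UTC − 5h30m = 07:30 Zelove Sector.

07:30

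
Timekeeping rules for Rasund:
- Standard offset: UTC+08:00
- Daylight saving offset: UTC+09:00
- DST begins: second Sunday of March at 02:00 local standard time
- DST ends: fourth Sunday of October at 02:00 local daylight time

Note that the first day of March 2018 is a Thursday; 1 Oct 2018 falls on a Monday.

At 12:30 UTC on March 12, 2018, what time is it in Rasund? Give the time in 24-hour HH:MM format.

1 March 2018 is a Thursday, so the first Sunday is March 4 and the second is March 11.
1 October 2018 is a Monday, so the first Sunday is October 7 and the fourth is October 28.
At the standard offset (UTC+08:00), 12:30 UTC + 8h = 20:30 Rasund standard time.
The standard-time date in Rasund, March 12, 2018, falls between 11 March and 28 October, so daylight saving is in effect and Rasund is at UTC+09:00.
12:30 UTC + 9h = 21:30 local.

21:30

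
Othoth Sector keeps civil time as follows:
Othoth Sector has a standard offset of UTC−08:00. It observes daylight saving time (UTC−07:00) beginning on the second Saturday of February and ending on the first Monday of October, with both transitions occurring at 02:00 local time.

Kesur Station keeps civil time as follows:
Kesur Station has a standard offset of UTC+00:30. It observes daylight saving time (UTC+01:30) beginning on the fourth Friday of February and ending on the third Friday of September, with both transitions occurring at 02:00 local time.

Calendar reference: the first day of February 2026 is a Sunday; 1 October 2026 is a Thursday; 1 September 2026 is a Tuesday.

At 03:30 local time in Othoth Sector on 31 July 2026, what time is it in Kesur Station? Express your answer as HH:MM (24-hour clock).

12:00

1 February 2026 is a Sunday, so the first Saturday is February 7 and the second is February 14.
1 October 2026 is a Thursday, so the first Monday is October 5.
31 July 2026 lies within the daylight-saving period (14 February – 5 October), so Othoth Sector is on daylight time, UTC−07:00.
03:30 Othoth Sector + 7h = 10:30 UTC.
1 February 2026 is a Sunday, so the first Friday is February 6 and the fourth is February 27.
1 September 2026 is a Tuesday, so the first Friday is September 4 and the third is September 18.
At the standard offset (UTC+00:30), 10:30 UTC + 0h30m = 11:00 Kesur Station standard time.
Daylight saving runs 27 February – 18 September; the standard-time date in Kesur Station, 31 July 2026, is inside that window, so Kesur Station is at UTC+01:30.
10:30 UTC + 1h30m = 12:00 Kesur Station.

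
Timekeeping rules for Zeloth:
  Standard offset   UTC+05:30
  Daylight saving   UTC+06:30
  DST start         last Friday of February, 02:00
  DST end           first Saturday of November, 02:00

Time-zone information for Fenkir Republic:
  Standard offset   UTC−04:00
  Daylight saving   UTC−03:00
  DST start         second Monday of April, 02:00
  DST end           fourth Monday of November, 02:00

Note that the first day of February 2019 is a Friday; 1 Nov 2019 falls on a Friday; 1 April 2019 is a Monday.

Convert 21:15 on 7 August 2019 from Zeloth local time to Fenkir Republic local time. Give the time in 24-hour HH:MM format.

11:45

1 February 2019 is a Friday, so Fridays fall on 1, 8, 15, 22; the last is February 22.
1 November 2019 is a Friday, so the first Saturday is November 2.
7 August 2019 lies within the daylight-saving period (22 February – 2 November), so Zeloth is on daylight time, UTC+06:30.
21:15 Zeloth − 6h30m = 14:45 UTC.
1 April 2019 is a Monday, so the first Monday is April 1 and the second is April 8.
1 November 2019 is a Friday, so the first Monday is November 4 and the fourth is November 25.
At the standard offset (UTC−04:00), 14:45 UTC − 4h = 10:45 Fenkir Republic standard time.
Daylight saving runs 8 April – 25 November; the standard-time date in Fenkir Republic, 7 August 2019, is inside that window, so Fenkir Republic is at UTC−03:00.
14:45 UTC − 3h = 11:45 Fenkir Republic.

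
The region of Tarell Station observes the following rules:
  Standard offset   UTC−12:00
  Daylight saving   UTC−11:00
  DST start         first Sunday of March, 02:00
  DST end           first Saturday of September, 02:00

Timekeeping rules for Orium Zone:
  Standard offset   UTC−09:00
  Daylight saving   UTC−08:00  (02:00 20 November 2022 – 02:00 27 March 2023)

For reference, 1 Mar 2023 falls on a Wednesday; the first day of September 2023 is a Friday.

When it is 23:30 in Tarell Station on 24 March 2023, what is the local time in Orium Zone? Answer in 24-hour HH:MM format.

02:30

1 March 2023 is a Wednesday, so the first Sunday is March 5.
1 September 2023 is a Friday, so the first Saturday is September 2.
24 March 2023 falls between 5 March and 2 September, so daylight saving is in effect and Tarell Station is at UTC−11:00.
23:30 Tarell Station + 11h = 10:30 UTC (rolling into the next day, 25 March 2023).
At the standard offset (UTC−09:00), 10:30 UTC − 9h = 01:30 Orium Zone standard time.
Daylight saving runs 20 November 2022 – 27 March 2023; the standard-time date in Orium Zone, 25 March 2023, is inside that window, so Orium Zone is at UTC−08:00.
10:30 UTC − 8h = 02:30 Orium Zone.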